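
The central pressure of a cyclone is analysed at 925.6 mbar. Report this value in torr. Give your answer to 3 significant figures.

694 mmHg

1 mb = 0.750062 mmHg, so 925.6 × 0.750062 = 694 mmHg.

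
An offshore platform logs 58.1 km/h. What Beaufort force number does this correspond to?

Beaufort force 7

58.1 km/h = 16.1 m/s, which is Beaufort 7 (near gale, 13.9–17.1 m/s).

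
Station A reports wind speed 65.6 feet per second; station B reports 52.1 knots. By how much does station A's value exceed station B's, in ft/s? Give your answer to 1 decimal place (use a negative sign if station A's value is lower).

-22.3 ft/s

station B: 52.1 kt = 87.935 ft/s.
Difference: 65.600 − 87.935 = -22.3 ft/s.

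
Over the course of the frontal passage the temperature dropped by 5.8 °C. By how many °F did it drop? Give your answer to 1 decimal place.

10.4 °F

Converting a difference, only the 9/5 scale factor applies: Δ°F = 5.8 × 1.8 = 10.4 °F.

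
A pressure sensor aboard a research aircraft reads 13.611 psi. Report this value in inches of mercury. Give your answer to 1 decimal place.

27.7 inHg

1 psi = 2.03602 inHg, so 13.611 × 2.03602 = 27.7 inHg.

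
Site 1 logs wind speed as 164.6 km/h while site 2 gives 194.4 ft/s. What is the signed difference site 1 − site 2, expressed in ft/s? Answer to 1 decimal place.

site 1: 164.6 km/h = 150.007 ft/s.
Difference: 150.007 − 194.400 = -44.4 ft/s.

-44.4 ft/s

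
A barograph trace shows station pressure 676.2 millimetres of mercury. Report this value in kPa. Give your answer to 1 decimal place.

1 mmHg = 0.133322 kPa, so 676.2 × 0.133322 = 90.2 kPa.

90.2 kPa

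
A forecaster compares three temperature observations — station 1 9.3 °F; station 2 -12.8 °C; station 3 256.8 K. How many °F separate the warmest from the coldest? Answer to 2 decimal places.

6.73 °F

station 1: 9.3 °F = -12.611 °C.
station 3: 256.8 K = -16.350 °C.
Spread: (-12.611) − (-16.350) = 3.739 °C = 6.73 °F.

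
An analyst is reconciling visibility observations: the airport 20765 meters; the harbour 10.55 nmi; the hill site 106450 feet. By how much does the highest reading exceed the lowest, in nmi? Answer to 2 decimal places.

the airport: 20765 m = 11.2122 nmi.
the hill site: 106450 ft = 17.5194 nmi.
Spread: 17.5194 − 10.5500 = 6.97 nmi.

6.97 nmi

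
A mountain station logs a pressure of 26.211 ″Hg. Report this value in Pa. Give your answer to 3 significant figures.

1 inHg = 3386.39 Pa, so 26.211 × 3386.39 = 88800 Pa.

88800 Pa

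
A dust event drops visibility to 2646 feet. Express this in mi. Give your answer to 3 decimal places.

0.501 SM

1 ft = 0.000189394 SM, so 2646 × 0.000189394 = 0.501 SM.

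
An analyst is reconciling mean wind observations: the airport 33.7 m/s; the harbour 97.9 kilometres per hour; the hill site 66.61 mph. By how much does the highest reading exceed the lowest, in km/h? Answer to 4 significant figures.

the airport: 33.7 m/s = 121.3200 km/h.
the hill site: 66.61 mph = 107.1984 km/h.
Spread: 121.3200 − 97.9000 = 23.42 km/h.

23.42 km/h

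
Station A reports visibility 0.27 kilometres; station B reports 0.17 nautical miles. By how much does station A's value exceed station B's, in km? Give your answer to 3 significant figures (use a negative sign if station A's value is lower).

station B: 0.17 nmi = 0.314840 km.
Difference: 0.270000 − 0.314840 = -0.0448 km.

-0.0448 km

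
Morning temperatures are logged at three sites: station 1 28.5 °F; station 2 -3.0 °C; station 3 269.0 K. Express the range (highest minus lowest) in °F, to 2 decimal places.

station 1: 28.5 °F = -1.944 °C.
station 3: 269.0 K = -4.150 °C.
Spread: (-1.944) − (-4.150) = 2.206 °C = 3.97 °F.

3.97 °F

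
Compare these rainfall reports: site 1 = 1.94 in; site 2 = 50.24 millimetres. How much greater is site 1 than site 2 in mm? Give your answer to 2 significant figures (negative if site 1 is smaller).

site 1: 1.94 in = 49.2760 mm.
Difference: 49.2760 − 50.2400 = -0.96 mm.

-0.96 mm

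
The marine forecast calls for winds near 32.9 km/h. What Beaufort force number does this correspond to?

Beaufort force 5

32.9 km/h = 9.1 m/s, which is Beaufort 5 (fresh breeze, 8.0–10.7 m/s).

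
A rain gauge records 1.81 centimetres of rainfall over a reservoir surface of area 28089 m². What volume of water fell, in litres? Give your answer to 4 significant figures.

508400 litres

Depth: 1.81 cm × 10 = 18.1 mm.
1 mm over 1 m² is 1 L, so volume = 18.1 × 28089 = 508410.9 L ≈ 508400 L.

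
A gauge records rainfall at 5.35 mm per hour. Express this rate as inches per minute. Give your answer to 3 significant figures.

5.35 mm/hour × 0.0393701 in/mm × 0.0166667 hour/minute = 0.00351 in/minute.

0.00351 in/minute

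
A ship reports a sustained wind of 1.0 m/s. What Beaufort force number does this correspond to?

Beaufort force 1

1.0 m/s lies in the Beaufort 1 band (light air, 0.3–1.5 m/s).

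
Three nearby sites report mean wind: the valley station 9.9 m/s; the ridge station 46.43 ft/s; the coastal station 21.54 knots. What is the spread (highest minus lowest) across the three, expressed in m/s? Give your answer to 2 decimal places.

4.25 m/s

the ridge station: 46.43 ft/s = 14.1519 m/s.
the coastal station: 21.54 kt = 11.0811 m/s.
Spread: 14.1519 − 9.9000 = 4.25 m/s.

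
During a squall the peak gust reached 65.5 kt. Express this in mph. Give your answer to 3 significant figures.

75.4 mph

1 kt = 1.15078 mph, so 65.5 × 1.15078 = 75.4 mph.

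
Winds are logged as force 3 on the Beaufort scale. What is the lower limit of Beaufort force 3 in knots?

7 kt

Beaufort 3 (gentle breeze) spans 7–10 knots.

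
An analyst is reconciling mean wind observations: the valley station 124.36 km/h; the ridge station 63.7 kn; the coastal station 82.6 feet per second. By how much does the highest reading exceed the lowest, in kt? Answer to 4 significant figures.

18.21 kt

the valley station: 124.36 km/h = 67.1490 kt.
the coastal station: 82.6 ft/s = 48.9392 kt.
Spread: 67.1490 − 48.9392 = 18.21 kt.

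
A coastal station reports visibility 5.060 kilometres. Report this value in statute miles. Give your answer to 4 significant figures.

3.144 SM

1 km = 0.621371 SM, so 5.060 × 0.621371 = 3.144 SM.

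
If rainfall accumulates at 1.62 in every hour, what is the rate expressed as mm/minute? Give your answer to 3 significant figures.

0.686 mm/minute

1.62 in/hour × 25.4 mm/in × 0.0166667 hour/minute = 0.686 mm/minute.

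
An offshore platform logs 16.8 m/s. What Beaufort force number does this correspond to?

Beaufort force 7

16.8 m/s lies in the Beaufort 7 band (near gale, 13.9–17.1 m/s).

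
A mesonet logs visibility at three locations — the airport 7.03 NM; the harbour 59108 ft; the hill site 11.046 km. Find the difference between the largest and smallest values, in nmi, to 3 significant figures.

3.76 nmi

the harbour: 59108 ft = 9.7279 nmi.
the hill site: 11.046 km = 5.9644 nmi.
Spread: 9.7279 − 5.9644 = 3.76 nmi.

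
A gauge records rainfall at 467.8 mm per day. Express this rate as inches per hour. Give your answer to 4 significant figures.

467.8 mm/day × 0.0393701 in/mm × 0.0416667 day/hour = 0.7674 in/hour.

0.7674 in/hour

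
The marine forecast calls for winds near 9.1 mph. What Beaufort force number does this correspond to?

9.1 mph = 4.1 m/s, which is Beaufort 3 (gentle breeze, 3.4–5.4 m/s).

Beaufort force 3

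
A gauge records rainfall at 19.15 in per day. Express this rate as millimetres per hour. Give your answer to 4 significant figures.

19.15 in/day × 25.4 mm/in × 0.0416667 day/hour = 20.27 mm/hour.

20.27 mm/hour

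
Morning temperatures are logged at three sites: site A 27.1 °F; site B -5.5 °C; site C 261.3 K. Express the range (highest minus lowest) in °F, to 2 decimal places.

site A: 27.1 °F = -2.722 °C.
site C: 261.3 K = -11.850 °C.
Spread: (-2.722) − (-11.850) = 9.128 °C = 16.43 °F.

16.43 °F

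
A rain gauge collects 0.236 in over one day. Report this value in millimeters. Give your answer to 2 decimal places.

5.99 mm

1 in = 25.4 mm, so 0.236 × 25.4 = 5.99 mm.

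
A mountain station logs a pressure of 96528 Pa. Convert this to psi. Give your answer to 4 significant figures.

14.00 psi

1 Pa = 0.000145038 psi, so 96528 × 0.000145038 = 14.00 psi.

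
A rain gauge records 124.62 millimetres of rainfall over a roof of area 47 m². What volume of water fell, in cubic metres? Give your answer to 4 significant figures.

5.857 cubic metres

1 mm over 1 m² is 1 L, so volume = 124.62 × 47 = 5857.14 L = 5.857 m³.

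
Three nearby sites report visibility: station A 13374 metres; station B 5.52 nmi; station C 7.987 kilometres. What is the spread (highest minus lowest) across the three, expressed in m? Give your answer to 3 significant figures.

station B: 5.52 nmi = 10223.04 m.
station C: 7.987 km = 7987.00 m.
Spread: 13374.00 − 7987.00 = 5390 m.

5390 m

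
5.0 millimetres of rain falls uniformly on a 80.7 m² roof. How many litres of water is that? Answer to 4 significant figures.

403.5 litres

1 mm over 1 m² is 1 L, so volume = 5 × 80.7 = 403.5 L.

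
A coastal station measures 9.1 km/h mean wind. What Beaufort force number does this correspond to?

9.1 km/h = 2.5 m/s, which is Beaufort 2 (light breeze, 1.6–3.3 m/s).

Beaufort force 2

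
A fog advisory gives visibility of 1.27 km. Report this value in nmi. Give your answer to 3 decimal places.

1 km = 0.539957 nmi, so 1.27 × 0.539957 = 0.686 nmi.

0.686 nmi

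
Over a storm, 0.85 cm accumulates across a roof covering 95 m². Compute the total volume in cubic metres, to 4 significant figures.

Depth: 0.85 cm × 10 = 8.5 mm.
1 mm over 1 m² is 1 L, so volume = 8.5 × 95 = 807.5 L = 0.8075 m³.

0.8075 cubic metres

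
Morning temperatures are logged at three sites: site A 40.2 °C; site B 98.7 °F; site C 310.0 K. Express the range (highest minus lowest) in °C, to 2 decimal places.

3.35 °C

site B: 98.7 °F = 37.056 °C.
site C: 310.0 K = 36.850 °C.
Spread: 40.200 − 36.850 = 3.350 °C.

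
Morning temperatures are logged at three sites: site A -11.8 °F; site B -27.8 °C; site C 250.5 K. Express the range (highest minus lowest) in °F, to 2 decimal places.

site A: -11.8 °F = -24.333 °C.
site C: 250.5 K = -22.650 °C.
Spread: (-22.650) − (-27.800) = 5.150 °C = 9.27 °F.

9.27 °F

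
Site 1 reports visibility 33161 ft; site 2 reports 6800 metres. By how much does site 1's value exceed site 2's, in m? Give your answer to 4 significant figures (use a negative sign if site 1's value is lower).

site 1: 33161 ft = 10107.47 m.
Difference: 10107.47 − 6800.00 = 3307 m.

3307 m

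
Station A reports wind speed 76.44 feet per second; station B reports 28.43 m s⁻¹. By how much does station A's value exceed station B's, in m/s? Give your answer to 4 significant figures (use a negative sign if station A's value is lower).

-5.131 m/s

station A: 76.44 ft/s = 23.29891 m/s.
Difference: 23.29891 − 28.43000 = -5.131 m/s.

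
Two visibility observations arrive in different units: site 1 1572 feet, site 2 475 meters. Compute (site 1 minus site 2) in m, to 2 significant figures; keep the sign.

site 1: 1572 ft = 479.146 m.
Difference: 479.146 − 475.000 = 4.1 m.

4.1 m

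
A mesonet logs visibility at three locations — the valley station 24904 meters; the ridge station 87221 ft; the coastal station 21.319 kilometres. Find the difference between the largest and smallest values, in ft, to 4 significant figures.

17280 ft

the valley station: 24904 m = 81706.04 ft.
the coastal station: 21.319 km = 69944.23 ft.
Spread: 87221.00 − 69944.23 = 17280 ft.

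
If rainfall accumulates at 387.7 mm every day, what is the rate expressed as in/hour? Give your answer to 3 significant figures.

0.636 in/hour

387.7 mm/day × 0.0393701 in/mm × 0.0416667 day/hour = 0.636 in/hour.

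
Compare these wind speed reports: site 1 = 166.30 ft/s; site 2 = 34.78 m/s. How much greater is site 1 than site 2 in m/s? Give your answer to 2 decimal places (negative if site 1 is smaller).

site 1: 166.30 ft/s = 50.6882 m/s.
Difference: 50.6882 − 34.7800 = 15.91 m/s.

15.91 m/s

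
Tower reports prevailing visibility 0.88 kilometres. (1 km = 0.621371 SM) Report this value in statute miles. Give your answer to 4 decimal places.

0.5468 SM

1 km = 0.621371 SM, so 0.88 × 0.621371 = 0.5468 SM.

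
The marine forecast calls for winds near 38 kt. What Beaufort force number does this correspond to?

Beaufort force 8

38 kt lies in the Beaufort 8 band (gale, 34–40 kt).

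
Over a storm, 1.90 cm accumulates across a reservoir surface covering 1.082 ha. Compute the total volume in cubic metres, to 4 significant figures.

Depth: 1.90 cm × 10 = 19 mm.
Area: 1.082 ha = 10820 m².
1 mm over 1 m² is 1 L, so volume = 19 × 10820 = 205580 L = 205.6 m³.

205.6 cubic metres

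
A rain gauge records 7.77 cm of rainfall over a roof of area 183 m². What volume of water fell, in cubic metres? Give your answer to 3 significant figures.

14.2 cubic metres

Depth: 7.77 cm × 10 = 77.7 mm.
1 mm over 1 m² is 1 L, so volume = 77.7 × 183 = 14219.1 L = 14.2 m³.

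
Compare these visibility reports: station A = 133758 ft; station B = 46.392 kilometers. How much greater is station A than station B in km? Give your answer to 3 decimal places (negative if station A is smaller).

-5.623 km

station A: 133758 ft = 40.76944 km.
Difference: 40.76944 − 46.39200 = -5.623 km.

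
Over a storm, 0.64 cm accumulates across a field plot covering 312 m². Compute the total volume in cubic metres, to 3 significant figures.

Depth: 0.64 cm × 10 = 6.4 mm.
1 mm over 1 m² is 1 L, so volume = 6.4 × 312 = 1996.8 L = 2.00 m³.

2.00 cubic metres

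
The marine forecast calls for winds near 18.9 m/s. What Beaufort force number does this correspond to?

Beaufort force 8

18.9 m/s lies in the Beaufort 8 band (gale, 17.2–20.7 m/s).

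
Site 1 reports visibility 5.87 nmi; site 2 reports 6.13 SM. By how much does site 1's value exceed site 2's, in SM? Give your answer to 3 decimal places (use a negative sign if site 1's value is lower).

0.625 SM

site 1: 5.87 nmi = 6.75508 SM.
Difference: 6.75508 − 6.13000 = 0.625 SM.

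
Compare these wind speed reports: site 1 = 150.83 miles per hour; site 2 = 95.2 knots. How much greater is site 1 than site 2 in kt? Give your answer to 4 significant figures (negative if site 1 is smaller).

35.87 kt

site 1: 150.83 mph = 131.0677 kt.
Difference: 131.0677 − 95.2000 = 35.87 kt.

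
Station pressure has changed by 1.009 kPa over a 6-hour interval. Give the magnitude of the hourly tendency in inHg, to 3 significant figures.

0.0497 inHg per hour

1.009 kPa / 6 h × 0.2953 inHg/kPa = 0.0497 inHg/h.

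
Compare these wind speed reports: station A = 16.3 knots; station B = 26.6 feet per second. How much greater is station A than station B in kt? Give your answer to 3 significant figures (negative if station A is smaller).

0.540 kt

station B: 26.6 ft/s = 15.76007 kt.
Difference: 16.30000 − 15.76007 = 0.540 kt.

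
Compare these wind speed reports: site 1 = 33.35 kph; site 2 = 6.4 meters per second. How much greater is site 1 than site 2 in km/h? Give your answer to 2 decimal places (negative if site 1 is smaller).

site 2: 6.4 m/s = 23.0400 km/h.
Difference: 33.3500 − 23.0400 = 10.31 km/h.

10.31 km/h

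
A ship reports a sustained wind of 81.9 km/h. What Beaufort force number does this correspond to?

Beaufort force 9

81.9 km/h = 22.8 m/s, which is Beaufort 9 (strong gale, 20.8–24.4 m/s).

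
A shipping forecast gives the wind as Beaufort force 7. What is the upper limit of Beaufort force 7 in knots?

33 kt

Beaufort 7 (near gale) spans 28–33 knots.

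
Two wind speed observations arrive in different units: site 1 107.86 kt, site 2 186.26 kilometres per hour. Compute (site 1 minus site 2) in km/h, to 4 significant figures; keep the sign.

13.50 km/h

site 1: 107.86 kt = 199.7567 km/h.
Difference: 199.7567 − 186.2600 = 13.50 km/h.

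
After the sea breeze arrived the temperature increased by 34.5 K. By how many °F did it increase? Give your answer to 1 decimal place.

Converting a difference, only the 9/5 scale factor applies: Δ°F = 34.5 × 1.8 = 62.1 °F.

62.1 °F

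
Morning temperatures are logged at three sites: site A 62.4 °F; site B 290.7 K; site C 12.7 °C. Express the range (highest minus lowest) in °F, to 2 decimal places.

8.73 °F

site A: 62.4 °F = 16.889 °C.
site B: 290.7 K = 17.550 °C.
Spread: 17.550 − 12.700 = 4.850 °C = 8.73 °F.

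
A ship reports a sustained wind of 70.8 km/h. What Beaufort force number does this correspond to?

70.8 km/h = 19.7 m/s, which is Beaufort 8 (gale, 17.2–20.7 m/s).

Beaufort force 8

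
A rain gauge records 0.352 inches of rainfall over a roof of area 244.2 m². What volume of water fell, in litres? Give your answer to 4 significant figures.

2183 litres

Depth: 0.352 in × 25.4 = 8.9408 mm.
1 mm over 1 m² is 1 L, so volume = 8.9408 × 244.2 = 2183.3434 L ≈ 2183 L.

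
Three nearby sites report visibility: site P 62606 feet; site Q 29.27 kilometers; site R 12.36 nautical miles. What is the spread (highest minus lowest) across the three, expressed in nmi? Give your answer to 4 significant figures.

5.501 nmi

site P: 62606 ft = 10.30362 nmi.
site Q: 29.27 km = 15.80454 nmi.
Spread: 15.80454 − 10.30362 = 5.501 nmi.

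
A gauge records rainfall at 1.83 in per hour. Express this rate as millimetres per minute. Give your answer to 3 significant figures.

1.83 in/hour × 25.4 mm/in × 0.0166667 hour/minute = 0.775 mm/minute.

0.775 mm/minute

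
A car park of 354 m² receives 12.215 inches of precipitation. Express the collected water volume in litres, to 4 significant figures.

Depth: 12.215 in × 25.4 = 310.261 mm.
1 mm over 1 m² is 1 L, so volume = 310.261 × 354 = 109832.39 L ≈ 109800 L.

109800 litres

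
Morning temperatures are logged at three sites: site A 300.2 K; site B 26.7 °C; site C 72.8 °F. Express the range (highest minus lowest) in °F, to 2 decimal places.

7.89 °F

site A: 300.2 K = 27.050 °C.
site C: 72.8 °F = 22.667 °C.
Spread: 27.050 − 22.667 = 4.383 °C = 7.89 °F.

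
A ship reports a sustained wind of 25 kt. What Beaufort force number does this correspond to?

25 kt lies in the Beaufort 6 band (strong breeze, 22–27 kt).

Beaufort force 6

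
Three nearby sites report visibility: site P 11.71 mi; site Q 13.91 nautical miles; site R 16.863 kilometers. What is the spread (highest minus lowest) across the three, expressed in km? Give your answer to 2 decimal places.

site P: 11.71 SM = 18.8454 km.
site Q: 13.91 nmi = 25.7613 km.
Spread: 25.7613 − 16.8630 = 8.90 km.

8.90 km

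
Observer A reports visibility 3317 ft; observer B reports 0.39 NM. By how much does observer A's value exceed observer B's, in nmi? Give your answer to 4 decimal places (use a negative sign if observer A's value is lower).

0.1559 nmi

observer A: 3317 ft = 0.545908 nmi.
Difference: 0.545908 − 0.390000 = 0.1559 nmi.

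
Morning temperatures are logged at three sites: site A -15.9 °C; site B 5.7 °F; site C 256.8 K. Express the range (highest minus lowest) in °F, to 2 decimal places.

3.13 °F

site B: 5.7 °F = -14.611 °C.
site C: 256.8 K = -16.350 °C.
Spread: (-14.611) − (-16.350) = 1.739 °C = 3.13 °F.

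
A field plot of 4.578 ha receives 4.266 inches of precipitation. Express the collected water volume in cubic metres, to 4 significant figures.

4961 cubic metres

Depth: 4.266 in × 25.4 = 108.3564 mm.
Area: 4.578 ha = 45780 m².
1 mm over 1 m² is 1 L, so volume = 108.3564 × 45780 = 4960556 L = 4961 m³.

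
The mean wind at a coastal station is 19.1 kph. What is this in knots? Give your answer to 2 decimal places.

1 km/h = 0.539957 kt, so 19.1 × 0.539957 = 10.31 kt.

10.31 kt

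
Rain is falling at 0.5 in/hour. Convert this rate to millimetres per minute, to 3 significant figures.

0.212 mm/minute

0.5 in/hour × 25.4 mm/in × 0.0166667 hour/minute = 0.212 mm/minute.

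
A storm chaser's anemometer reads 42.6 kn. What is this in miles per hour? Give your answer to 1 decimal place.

49.0 mph

1 kt = 1.15078 mph, so 42.6 × 1.15078 = 49.0 mph.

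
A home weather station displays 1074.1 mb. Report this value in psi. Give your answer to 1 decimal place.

1 mb = 0.0145038 psi, so 1074.1 × 0.0145038 = 15.6 psi.

15.6 psi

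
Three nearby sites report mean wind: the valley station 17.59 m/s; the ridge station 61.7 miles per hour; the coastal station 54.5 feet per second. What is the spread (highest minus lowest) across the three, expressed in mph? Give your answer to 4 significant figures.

24.54 mph

the valley station: 17.59 m/s = 39.3477 mph.
the coastal station: 54.5 ft/s = 37.1591 mph.
Spread: 61.7000 − 37.1591 = 24.54 mph.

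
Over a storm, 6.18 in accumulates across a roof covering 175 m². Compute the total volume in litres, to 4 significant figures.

27470 litres

Depth: 6.18 in × 25.4 = 156.972 mm.
1 mm over 1 m² is 1 L, so volume = 156.972 × 175 = 27470.1 L ≈ 27470 L.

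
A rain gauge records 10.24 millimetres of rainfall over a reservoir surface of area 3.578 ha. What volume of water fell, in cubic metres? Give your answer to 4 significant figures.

Area: 3.578 ha = 35780 m².
1 mm over 1 m² is 1 L, so volume = 10.24 × 35780 = 366387.2 L = 366.4 m³.

366.4 cubic metres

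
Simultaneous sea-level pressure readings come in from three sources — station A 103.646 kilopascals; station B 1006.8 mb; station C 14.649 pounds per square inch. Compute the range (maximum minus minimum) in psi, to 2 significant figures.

station A: 103.646 kPa = 15.0326 psi.
station B: 1006.8 mb = 14.6024 psi.
Spread: 15.0326 − 14.6024 = 0.43 psi.

0.43 psi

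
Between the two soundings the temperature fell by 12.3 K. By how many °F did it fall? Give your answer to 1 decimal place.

A change of 1 °C equals a change of 1.8 °F: Δ°F = 12.3 × 1.8 = 22.1 °F.

22.1 °F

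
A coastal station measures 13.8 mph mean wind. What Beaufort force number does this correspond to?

13.8 mph = 6.2 m/s, which is Beaufort 4 (moderate breeze, 5.5–7.9 m/s).

Beaufort force 4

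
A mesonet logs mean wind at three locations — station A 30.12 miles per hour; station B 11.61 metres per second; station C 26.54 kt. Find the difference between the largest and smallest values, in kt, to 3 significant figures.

3.97 kt

station A: 30.12 mph = 26.1736 kt.
station B: 11.61 m/s = 22.5680 kt.
Spread: 26.5400 − 22.5680 = 3.97 kt.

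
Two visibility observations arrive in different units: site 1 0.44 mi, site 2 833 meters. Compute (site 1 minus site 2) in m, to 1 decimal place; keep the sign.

-124.9 m

site 1: 0.44 SM = 708.111 m.
Difference: 708.111 − 833.000 = -124.9 m.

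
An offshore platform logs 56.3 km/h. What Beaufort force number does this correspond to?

56.3 km/h = 15.6 m/s, which is Beaufort 7 (near gale, 13.9–17.1 m/s).

Beaufort force 7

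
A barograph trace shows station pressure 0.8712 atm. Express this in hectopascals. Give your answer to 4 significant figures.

882.7 hPa

1 atm = 1013.25 hPa, so 0.8712 × 1013.25 = 882.7 hPa.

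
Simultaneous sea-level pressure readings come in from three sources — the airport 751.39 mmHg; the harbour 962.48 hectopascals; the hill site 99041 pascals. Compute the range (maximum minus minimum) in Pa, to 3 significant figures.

the airport: 751.39 mmHg = 100177.11 Pa.
the harbour: 962.48 hPa = 96248.00 Pa.
Spread: 100177.11 − 96248.00 = 3930 Pa.

3930 Pa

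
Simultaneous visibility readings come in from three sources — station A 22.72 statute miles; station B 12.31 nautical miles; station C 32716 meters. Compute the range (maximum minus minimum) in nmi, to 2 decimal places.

station A: 22.72 SM = 19.7431 nmi.
station C: 32716 m = 17.6652 nmi.
Spread: 19.7431 − 12.3100 = 7.43 nmi.

7.43 nmi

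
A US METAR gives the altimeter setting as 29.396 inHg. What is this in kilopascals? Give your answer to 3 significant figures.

1 inHg = 3.38639 kPa, so 29.396 × 3.38639 = 99.5 kPa.

99.5 kPa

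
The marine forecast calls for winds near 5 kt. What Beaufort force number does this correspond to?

5 kt lies in the Beaufort 2 band (light breeze, 4–6 kt).

Beaufort force 2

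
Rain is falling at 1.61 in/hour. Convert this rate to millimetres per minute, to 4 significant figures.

0.6816 mm/minute

1.61 in/hour × 25.4 mm/in × 0.0166667 hour/minute = 0.6816 mm/minute.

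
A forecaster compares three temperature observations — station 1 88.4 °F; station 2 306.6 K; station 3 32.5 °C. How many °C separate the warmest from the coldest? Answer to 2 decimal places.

2.12 °C

station 1: 88.4 °F = 31.333 °C.
station 2: 306.6 K = 33.450 °C.
Spread: 33.450 − 31.333 = 2.117 °C.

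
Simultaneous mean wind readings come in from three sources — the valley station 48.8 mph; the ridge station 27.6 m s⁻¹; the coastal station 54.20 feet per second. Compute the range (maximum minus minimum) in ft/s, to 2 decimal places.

36.35 ft/s

the valley station: 48.8 mph = 71.5733 ft/s.
the ridge station: 27.6 m/s = 90.5512 ft/s.
Spread: 90.5512 − 54.2000 = 36.35 ft/s.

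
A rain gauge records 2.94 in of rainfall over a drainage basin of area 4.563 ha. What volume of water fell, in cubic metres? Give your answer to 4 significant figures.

3407 cubic metres

Depth: 2.94 in × 25.4 = 74.676 mm.
Area: 4.563 ha = 45630 m².
1 mm over 1 m² is 1 L, so volume = 74.676 × 45630 = 3407465.9 L = 3407 m³.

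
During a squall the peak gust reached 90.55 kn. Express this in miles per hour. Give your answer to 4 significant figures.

1 kt = 1.15078 mph, so 90.55 × 1.15078 = 104.2 mph.

104.2 mph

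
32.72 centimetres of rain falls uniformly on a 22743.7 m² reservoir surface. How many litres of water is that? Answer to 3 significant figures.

Depth: 32.72 cm × 10 = 327.2 mm.
1 mm over 1 m² is 1 L, so volume = 327.2 × 22743.7 = 7441738.6 L ≈ 7440000 L.

7440000 litres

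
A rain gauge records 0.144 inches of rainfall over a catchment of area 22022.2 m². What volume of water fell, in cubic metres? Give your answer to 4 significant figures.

80.55 cubic metres

Depth: 0.144 in × 25.4 = 3.6576 mm.
1 mm over 1 m² is 1 L, so volume = 3.6576 × 22022.2 = 80548.399 L = 80.55 m³.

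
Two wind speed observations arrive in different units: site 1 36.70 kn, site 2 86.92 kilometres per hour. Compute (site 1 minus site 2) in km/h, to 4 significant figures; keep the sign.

-18.95 km/h

site 1: 36.70 kt = 67.9684 km/h.
Difference: 67.9684 − 86.9200 = -18.95 km/h.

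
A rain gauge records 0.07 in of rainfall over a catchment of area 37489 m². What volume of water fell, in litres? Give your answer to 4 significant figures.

66660 litres

Depth: 0.07 in × 25.4 = 1.778 mm.
1 mm over 1 m² is 1 L, so volume = 1.778 × 37489 = 66655.442 L ≈ 66660 L.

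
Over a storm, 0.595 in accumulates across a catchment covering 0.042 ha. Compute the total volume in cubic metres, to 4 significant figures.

6.347 cubic metres

Depth: 0.595 in × 25.4 = 15.113 mm.
Area: 0.042 ha = 420 m².
1 mm over 1 m² is 1 L, so volume = 15.113 × 420 = 6347.46 L = 6.347 m³.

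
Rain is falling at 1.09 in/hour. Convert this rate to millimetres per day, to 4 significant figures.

1.09 in/hour × 25.4 mm/in × 24 hour/day = 664.5 mm/day.

664.5 mm/day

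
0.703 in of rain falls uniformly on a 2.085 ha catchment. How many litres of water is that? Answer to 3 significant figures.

Depth: 0.703 in × 25.4 = 17.8562 mm.
Area: 2.085 ha = 20850 m².
1 mm over 1 m² is 1 L, so volume = 17.8562 × 20850 = 372301.77 L ≈ 372000 L.

372000 litres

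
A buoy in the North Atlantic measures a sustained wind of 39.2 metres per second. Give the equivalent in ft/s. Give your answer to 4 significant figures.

128.6 ft/s

1 m/s = 3.28084 ft/s, so 39.2 × 3.28084 = 128.6 ft/s.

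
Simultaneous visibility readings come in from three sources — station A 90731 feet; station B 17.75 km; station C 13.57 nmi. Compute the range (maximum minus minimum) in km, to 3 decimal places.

9.905 km

station A: 90731 ft = 27.65481 km.
station C: 13.57 nmi = 25.13164 km.
Spread: 27.65481 − 17.75000 = 9.905 km.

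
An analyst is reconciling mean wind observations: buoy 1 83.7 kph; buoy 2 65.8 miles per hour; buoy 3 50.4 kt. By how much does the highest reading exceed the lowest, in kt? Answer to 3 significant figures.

buoy 1: 83.7 km/h = 45.194 kt.
buoy 2: 65.8 mph = 57.179 kt.
Spread: 57.179 − 45.194 = 12.0 kt.

12.0 kt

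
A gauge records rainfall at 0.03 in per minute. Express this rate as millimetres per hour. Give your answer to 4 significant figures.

45.72 mm/hour

0.03 in/minute × 25.4 mm/in × 60 minute/hour = 45.72 mm/hour.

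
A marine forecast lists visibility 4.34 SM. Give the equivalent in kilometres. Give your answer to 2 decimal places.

6.98 km

1 SM = 1.60934 km, so 4.34 × 1.60934 = 6.98 km.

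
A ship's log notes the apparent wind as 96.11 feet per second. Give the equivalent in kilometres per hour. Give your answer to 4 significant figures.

105.5 km/h

1 ft/s = 1.09728 km/h, so 96.11 × 1.09728 = 105.5 km/h.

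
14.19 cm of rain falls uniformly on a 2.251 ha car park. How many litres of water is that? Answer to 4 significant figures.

Depth: 14.19 cm × 10 = 141.9 mm.
Area: 2.251 ha = 22510 m².
1 mm over 1 m² is 1 L, so volume = 141.9 × 22510 = 3194169 L ≈ 3194000 L.

3194000 litres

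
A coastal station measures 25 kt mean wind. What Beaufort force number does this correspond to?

Beaufort force 6

25 kt lies in the Beaufort 6 band (strong breeze, 22–27 kt).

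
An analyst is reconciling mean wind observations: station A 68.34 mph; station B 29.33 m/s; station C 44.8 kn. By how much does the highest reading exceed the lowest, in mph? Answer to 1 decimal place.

16.8 mph

station B: 29.33 m/s = 65.609 mph.
station C: 44.8 kt = 51.555 mph.
Spread: 68.340 − 51.555 = 16.8 mph.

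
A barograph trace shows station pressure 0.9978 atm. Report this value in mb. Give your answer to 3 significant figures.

1 atm = 1013.25 mb, so 0.9978 × 1013.25 = 1010 mb.

1010 mb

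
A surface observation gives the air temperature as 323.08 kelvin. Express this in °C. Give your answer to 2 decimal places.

°C = 323.08 − 273.15 = 49.93 °C.

49.93 °C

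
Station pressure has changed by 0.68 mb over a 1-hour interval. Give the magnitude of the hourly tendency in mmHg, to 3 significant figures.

0.68 mb / 1 h × 0.750062 mmHg/mb = 0.510 mmHg/h.

0.510 mmHg per hour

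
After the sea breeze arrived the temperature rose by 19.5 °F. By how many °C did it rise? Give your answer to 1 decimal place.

For a temperature change the 32° offset cancels: Δ°C = 19.5 × 0.5556 = 10.8 °C.

10.8 °C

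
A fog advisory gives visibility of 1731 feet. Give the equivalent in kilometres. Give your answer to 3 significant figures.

0.528 km

1 ft = 0.0003048 km, so 1731 × 0.0003048 = 0.528 km.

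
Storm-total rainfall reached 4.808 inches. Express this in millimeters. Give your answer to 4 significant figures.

1 in = 25.4 mm, so 4.808 × 25.4 = 122.1 mm.

122.1 mm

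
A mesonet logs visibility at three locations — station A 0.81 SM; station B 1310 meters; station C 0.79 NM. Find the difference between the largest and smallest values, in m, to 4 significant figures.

station A: 0.81 SM = 1303.569 m.
station C: 0.79 nmi = 1463.080 m.
Spread: 1463.080 − 1303.569 = 159.5 m.

159.5 m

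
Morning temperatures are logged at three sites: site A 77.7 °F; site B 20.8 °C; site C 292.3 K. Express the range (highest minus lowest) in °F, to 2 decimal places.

11.23 °F

site A: 77.7 °F = 25.389 °C.
site C: 292.3 K = 19.150 °C.
Spread: 25.389 − 19.150 = 6.239 °C = 11.23 °F.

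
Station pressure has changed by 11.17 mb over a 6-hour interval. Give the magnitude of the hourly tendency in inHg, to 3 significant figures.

0.0550 inHg per hour

11.17 mb / 6 h × 0.02953 inHg/mb = 0.0550 inHg/h.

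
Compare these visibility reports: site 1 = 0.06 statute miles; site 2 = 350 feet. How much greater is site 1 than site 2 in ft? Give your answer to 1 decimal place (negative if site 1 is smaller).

-33.2 ft

site 1: 0.06 SM = 316.800 ft.
Difference: 316.800 − 350.000 = -33.2 ft.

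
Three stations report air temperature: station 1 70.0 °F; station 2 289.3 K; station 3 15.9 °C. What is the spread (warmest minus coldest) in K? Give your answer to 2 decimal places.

5.21 K

station 1: 70.0 °F = 21.111 °C.
station 2: 289.3 K = 16.150 °C.
Spread: 21.111 − 15.900 = 5.211 °C.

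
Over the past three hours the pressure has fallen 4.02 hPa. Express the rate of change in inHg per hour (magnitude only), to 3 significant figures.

4.02 hPa / 3 h × 0.02953 inHg/hPa = 0.0396 inHg/h.

0.0396 inHg per hour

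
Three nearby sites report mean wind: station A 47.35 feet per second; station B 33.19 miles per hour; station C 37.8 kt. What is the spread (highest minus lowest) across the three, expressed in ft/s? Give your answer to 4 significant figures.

station B: 33.19 mph = 48.6787 ft/s.
station C: 37.8 kt = 63.7992 ft/s.
Spread: 63.7992 − 47.3500 = 16.45 ft/s.

16.45 ft/s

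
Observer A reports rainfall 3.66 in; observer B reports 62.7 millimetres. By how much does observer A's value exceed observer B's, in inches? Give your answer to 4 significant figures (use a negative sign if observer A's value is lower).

observer B: 62.7 mm = 2.468504 in.
Difference: 3.660000 − 2.468504 = 1.191 in.

1.191 in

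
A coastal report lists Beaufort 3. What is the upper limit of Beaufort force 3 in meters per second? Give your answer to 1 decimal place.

5.4 m/s

Beaufort 3 (gentle breeze) spans 3.4–5.4 m/s.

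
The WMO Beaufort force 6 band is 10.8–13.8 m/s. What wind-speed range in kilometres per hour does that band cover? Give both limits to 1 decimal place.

38.9 to 49.7 km/h

10.8–13.8 m/s × 3.6 = 38.9–49.7 km/h.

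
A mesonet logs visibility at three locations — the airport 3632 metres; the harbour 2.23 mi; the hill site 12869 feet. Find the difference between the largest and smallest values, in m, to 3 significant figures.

the harbour: 2.23 SM = 3588.84 m.
the hill site: 12869 ft = 3922.47 m.
Spread: 3922.47 − 3588.84 = 334 m.

334 m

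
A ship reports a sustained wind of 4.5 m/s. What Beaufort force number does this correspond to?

4.5 m/s lies in the Beaufort 3 band (gentle breeze, 3.4–5.4 m/s).

Beaufort force 3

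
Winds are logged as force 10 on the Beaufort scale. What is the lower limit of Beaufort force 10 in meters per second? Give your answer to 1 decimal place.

24.5 m/s

Beaufort 10 (storm) spans 24.5–28.4 m/s.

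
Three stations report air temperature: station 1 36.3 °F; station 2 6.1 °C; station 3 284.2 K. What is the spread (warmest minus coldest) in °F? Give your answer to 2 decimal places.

station 1: 36.3 °F = 2.389 °C.
station 3: 284.2 K = 11.050 °C.
Spread: 11.050 − 2.389 = 8.661 °C = 15.59 °F.

15.59 °F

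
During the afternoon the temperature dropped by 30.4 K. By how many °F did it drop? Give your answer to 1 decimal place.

54.7 °F

Converting a difference, only the 9/5 scale factor applies: Δ°F = 30.4 × 1.8 = 54.7 °F.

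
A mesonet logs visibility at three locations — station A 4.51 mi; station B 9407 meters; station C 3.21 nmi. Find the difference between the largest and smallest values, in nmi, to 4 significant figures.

station A: 4.51 SM = 3.91908 nmi.
station B: 9407 m = 5.07937 nmi.
Spread: 5.07937 − 3.21000 = 1.869 nmi.

1.869 nmi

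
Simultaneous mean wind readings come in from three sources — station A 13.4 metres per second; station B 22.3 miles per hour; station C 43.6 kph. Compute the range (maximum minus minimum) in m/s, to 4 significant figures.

3.431 m/s

station B: 22.3 mph = 9.96899 m/s.
station C: 43.6 km/h = 12.11111 m/s.
Spread: 13.40000 − 9.96899 = 3.431 m/s.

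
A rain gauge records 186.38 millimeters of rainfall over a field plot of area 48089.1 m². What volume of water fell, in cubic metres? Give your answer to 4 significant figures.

1 mm over 1 m² is 1 L, so volume = 186.38 × 48089.1 = 8962846.5 L = 8963 m³.

8963 cubic metres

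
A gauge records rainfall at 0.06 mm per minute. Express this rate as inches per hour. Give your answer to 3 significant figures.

0.142 in/hour

0.06 mm/minute × 0.0393701 in/mm × 60 minute/hour = 0.142 in/hour.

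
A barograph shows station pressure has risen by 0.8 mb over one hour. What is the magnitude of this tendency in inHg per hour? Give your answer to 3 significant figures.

0.8 mb / 1 h × 0.02953 inHg/mb = 0.0236 inHg/h.

0.0236 inHg per hour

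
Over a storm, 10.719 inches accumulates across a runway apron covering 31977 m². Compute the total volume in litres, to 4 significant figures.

8706000 litres

Depth: 10.719 in × 25.4 = 272.2626 mm.
1 mm over 1 m² is 1 L, so volume = 272.2626 × 31977 = 8706141.2 L ≈ 8706000 L.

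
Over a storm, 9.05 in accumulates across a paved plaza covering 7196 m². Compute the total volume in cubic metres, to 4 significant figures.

1654 cubic metres

Depth: 9.05 in × 25.4 = 229.87 mm.
1 mm over 1 m² is 1 L, so volume = 229.87 × 7196 = 1654144.5 L = 1654 m³.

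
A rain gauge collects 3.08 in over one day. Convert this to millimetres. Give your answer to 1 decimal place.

1 in = 25.4 mm, so 3.08 × 25.4 = 78.2 mm.

78.2 mm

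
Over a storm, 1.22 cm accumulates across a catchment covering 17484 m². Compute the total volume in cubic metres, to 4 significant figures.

213.3 cubic metres

Depth: 1.22 cm × 10 = 12.2 mm.
1 mm over 1 m² is 1 L, so volume = 12.2 × 17484 = 213304.8 L = 213.3 m³.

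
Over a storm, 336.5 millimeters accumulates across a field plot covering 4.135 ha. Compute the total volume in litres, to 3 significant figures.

Area: 4.135 ha = 41350 m².
1 mm over 1 m² is 1 L, so volume = 336.5 × 41350 = 13914275 L ≈ 13900000 L.

13900000 litres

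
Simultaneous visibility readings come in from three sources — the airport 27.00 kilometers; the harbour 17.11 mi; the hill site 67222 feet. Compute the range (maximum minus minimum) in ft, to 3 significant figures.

23100 ft

the airport: 27.00 km = 88582.68 ft.
the harbour: 17.11 SM = 90340.80 ft.
Spread: 90340.80 − 67222.00 = 23100 ft.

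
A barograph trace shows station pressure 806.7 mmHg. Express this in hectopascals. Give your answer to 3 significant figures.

1 mmHg = 1.33322 hPa, so 806.7 × 1.33322 = 1080 hPa.

1080 hPa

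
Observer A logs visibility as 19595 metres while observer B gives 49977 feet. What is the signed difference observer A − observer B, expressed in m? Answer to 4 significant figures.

4362 m

observer B: 49977 ft = 15232.99 m.
Difference: 19595.00 − 15232.99 = 4362 m.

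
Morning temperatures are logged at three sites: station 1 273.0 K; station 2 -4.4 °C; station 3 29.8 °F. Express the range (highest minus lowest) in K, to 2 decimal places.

4.25 K

station 1: 273.0 K = -0.150 °C.
station 3: 29.8 °F = -1.222 °C.
Spread: (-0.150) − (-4.400) = 4.250 °C.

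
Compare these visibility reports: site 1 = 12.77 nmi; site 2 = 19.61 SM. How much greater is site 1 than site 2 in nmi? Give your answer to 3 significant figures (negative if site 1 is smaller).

-4.27 nmi

site 2: 19.61 SM = 17.0406 nmi.
Difference: 12.7700 − 17.0406 = -4.27 nmi.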